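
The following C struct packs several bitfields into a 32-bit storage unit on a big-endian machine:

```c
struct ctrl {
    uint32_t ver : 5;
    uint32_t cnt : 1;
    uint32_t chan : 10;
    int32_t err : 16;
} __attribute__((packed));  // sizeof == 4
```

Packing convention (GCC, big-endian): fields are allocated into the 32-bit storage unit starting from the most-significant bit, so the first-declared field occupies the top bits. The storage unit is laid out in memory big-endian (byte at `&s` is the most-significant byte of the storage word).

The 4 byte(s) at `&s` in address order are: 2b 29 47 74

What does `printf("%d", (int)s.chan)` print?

[0]=0x2b [1]=0x29 [2]=0x47 [3]=0x74 (big-endian) → word 0x2b294774
ver [27+:5] = (word>>27) & 0x1f = 5
cnt [26+:1] = (word>>26) & 0x1 = 0
chan [16+:10] = (word>>16) & 0x3ff = 809  ←
err [0+:16] = (word>>0) & 0xffff = 18292

809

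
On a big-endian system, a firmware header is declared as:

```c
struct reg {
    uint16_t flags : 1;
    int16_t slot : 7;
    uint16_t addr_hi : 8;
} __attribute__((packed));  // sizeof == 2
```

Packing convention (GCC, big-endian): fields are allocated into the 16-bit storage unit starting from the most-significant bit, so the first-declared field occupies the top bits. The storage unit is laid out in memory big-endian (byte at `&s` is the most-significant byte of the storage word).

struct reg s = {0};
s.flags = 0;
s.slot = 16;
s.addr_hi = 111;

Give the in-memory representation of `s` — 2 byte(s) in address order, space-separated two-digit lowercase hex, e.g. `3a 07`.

[15+:1] flags=0 & 0x1 = 0x0; word=0x0000
[8+:7] slot=16 & 0x7f = 0x10; word=0x1000
[0+:8] addr_hi=111 & 0xff = 0x6f; word=0x106f
word = 0x106f → big-endian bytes:
  [0]=0x10  [1]=0x6f

10 6f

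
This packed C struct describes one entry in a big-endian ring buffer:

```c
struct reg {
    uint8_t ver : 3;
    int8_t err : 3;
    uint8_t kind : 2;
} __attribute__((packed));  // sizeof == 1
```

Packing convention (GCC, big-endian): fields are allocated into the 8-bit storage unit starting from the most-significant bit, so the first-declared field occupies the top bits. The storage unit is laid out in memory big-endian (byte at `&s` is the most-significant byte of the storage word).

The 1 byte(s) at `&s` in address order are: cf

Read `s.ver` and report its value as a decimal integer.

6

[0]=0xcf (big-endian) → word 0xcf
ver:3 @ bit 5 → (0xcf>>5)&0x7 = 0x6  ←
err:3 @ bit 2 → (0xcf>>2)&0x7 = 0x3
kind:2 @ bit 0 → (0xcf>>0)&0x3 = 0x3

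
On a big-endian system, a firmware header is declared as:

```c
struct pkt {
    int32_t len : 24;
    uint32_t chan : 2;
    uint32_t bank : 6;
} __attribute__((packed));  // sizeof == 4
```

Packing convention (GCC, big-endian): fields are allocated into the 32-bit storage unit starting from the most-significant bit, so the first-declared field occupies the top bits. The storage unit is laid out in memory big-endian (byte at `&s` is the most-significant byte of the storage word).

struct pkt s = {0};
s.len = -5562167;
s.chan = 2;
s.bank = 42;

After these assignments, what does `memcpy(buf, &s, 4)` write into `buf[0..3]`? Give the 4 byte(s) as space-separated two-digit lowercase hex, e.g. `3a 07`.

ab 20 c9 aa

len (24b) val=-5562167 bits=0xab20c9 at bit 8: 0xab20c900
chan (2b) val=2 bits=0x2 at bit 6: 0xab20c980
bank (6b) val=42 bits=0x2a at bit 0: 0xab20c9aa
word = 0xab20c9aa → big-endian bytes:
  [0]=0xab  [1]=0x20  [2]=0xc9  [3]=0xaa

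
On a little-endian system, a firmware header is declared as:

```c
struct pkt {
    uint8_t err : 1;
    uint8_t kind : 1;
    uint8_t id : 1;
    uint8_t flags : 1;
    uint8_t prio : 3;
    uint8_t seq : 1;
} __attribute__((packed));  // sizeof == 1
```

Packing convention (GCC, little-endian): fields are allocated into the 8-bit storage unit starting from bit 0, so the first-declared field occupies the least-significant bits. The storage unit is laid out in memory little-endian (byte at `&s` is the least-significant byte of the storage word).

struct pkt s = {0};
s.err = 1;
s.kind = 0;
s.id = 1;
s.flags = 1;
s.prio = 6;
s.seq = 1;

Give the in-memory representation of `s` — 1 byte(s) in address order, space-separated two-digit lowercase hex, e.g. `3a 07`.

err:1 = 1 → 0x1 << 0 → word 0x01
kind:1 = 0 → 0x0 << 1 → word 0x01
id:1 = 1 → 0x1 << 2 → word 0x05
flags:1 = 1 → 0x1 << 3 → word 0x0d
prio:3 = 6 → 0x6 << 4 → word 0x6d
seq:1 = 1 → 0x1 << 7 → word 0xed
word = 0xed → little-endian bytes:
  [0]=0xed

ed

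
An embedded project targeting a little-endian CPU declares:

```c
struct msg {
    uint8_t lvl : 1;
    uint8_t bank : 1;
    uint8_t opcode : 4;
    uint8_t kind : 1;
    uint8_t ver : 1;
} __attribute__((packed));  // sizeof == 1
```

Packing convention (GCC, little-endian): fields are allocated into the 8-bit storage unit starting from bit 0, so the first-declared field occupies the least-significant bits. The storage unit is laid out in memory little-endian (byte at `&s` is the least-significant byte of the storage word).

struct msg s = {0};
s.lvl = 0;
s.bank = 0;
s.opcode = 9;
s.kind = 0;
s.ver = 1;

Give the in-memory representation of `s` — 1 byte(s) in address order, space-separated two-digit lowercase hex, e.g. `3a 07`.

[0+:1] lvl=0 & 0x1 = 0x0; word=0x00
[1+:1] bank=0 & 0x1 = 0x0; word=0x00
[2+:4] opcode=9 & 0xf = 0x9; word=0x24
[6+:1] kind=0 & 0x1 = 0x0; word=0x24
[7+:1] ver=1 & 0x1 = 0x1; word=0xa4
word = 0xa4 → little-endian bytes:
  [0]=0xa4

a4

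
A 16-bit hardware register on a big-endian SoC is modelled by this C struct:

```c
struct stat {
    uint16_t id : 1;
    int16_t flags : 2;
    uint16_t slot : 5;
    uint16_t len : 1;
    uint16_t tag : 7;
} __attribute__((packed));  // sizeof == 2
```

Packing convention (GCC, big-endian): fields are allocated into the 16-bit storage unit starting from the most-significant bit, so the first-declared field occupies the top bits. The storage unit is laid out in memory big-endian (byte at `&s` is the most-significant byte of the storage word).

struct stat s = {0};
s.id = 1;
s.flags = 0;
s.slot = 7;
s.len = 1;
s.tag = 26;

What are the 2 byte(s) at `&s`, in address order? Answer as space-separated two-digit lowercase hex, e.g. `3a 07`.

87 9a

id:1 = 1 → 0x1 << 15 → word 0x8000
flags:2 = 0 → 0x0 << 13 → word 0x8000
slot:5 = 7 → 0x7 << 8 → word 0x8700
len:1 = 1 → 0x1 << 7 → word 0x8780
tag:7 = 26 → 0x1a << 0 → word 0x879a
word = 0x879a → big-endian bytes:
  [0]=0x87  [1]=0x9a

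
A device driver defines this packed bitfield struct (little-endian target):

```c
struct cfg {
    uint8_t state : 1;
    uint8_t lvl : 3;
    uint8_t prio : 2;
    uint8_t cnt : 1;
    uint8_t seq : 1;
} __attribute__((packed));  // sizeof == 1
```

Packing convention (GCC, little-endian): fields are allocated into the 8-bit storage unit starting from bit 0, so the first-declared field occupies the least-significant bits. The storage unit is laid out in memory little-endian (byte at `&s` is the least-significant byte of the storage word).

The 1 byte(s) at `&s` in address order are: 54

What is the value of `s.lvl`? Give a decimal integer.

[0]=0x54 (little-endian) → word 0x54
state:1 @ bit 0 → (0x54>>0)&0x1 = 0x0
lvl:3 @ bit 1 → (0x54>>1)&0x7 = 0x2  ←
prio:2 @ bit 4 → (0x54>>4)&0x3 = 0x1
cnt:1 @ bit 6 → (0x54>>6)&0x1 = 0x1
seq:1 @ bit 7 → (0x54>>7)&0x1 = 0x0

2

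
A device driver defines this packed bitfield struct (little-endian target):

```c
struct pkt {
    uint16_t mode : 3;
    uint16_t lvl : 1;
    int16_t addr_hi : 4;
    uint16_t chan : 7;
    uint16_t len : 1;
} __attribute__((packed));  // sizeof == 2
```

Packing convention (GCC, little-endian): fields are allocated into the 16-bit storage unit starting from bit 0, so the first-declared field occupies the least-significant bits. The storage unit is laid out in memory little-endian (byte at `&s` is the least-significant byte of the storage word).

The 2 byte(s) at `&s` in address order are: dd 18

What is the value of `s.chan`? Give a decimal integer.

24

[0]=0xdd [1]=0x18 (little-endian) → word 0x18dd
mode [0+:3] = (word>>0) & 0x7 = 5
lvl [3+:1] = (word>>3) & 0x1 = 1
addr_hi [4+:4] = (word>>4) & 0xf = 13
chan [8+:7] = (word>>8) & 0x7f = 24  ←
len [15+:1] = (word>>15) & 0x1 = 0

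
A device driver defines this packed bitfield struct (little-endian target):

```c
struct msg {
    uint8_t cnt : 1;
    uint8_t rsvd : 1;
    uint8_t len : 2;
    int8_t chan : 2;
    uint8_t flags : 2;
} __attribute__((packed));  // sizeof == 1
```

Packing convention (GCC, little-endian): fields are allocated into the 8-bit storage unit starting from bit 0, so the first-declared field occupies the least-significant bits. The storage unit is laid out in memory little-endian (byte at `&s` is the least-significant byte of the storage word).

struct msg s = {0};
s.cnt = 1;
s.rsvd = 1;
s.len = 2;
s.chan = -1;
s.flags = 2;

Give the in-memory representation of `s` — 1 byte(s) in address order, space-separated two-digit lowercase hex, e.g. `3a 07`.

cnt:1 = 1 → 0x1 << 0 → word 0x01
rsvd:1 = 1 → 0x1 << 1 → word 0x03
len:2 = 2 → 0x2 << 2 → word 0x0b
chan:2 = -1 → 0x3 << 4 → word 0x3b
flags:2 = 2 → 0x2 << 6 → word 0xbb
word = 0xbb → little-endian bytes:
  [0]=0xbb

bb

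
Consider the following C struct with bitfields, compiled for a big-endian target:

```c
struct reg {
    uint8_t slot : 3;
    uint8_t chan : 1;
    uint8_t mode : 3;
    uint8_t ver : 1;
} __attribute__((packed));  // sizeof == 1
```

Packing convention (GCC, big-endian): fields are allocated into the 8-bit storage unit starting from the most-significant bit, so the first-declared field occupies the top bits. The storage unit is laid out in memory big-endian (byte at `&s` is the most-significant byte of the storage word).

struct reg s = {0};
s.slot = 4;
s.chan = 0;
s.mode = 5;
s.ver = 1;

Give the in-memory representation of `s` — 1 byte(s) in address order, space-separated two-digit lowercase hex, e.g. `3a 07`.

[5+:3] slot=4 & 0x7 = 0x4; word=0x80
[4+:1] chan=0 & 0x1 = 0x0; word=0x80
[1+:3] mode=5 & 0x7 = 0x5; word=0x8a
[0+:1] ver=1 & 0x1 = 0x1; word=0x8b
word = 0x8b → big-endian bytes:
  [0]=0x8b

8b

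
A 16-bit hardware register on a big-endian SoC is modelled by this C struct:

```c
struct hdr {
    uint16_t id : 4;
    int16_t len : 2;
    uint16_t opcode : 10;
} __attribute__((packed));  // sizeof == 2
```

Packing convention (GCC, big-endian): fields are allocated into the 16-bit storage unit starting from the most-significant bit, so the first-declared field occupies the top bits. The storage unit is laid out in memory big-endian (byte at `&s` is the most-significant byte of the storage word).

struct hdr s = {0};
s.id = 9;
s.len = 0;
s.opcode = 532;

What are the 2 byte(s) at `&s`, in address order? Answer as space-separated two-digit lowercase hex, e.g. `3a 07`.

92 14

id:4 = 9 → 0x9 << 12 → word 0x9000
len:2 = 0 → 0x0 << 10 → word 0x9000
opcode:10 = 532 → 0x214 << 0 → word 0x9214
word = 0x9214 → big-endian bytes:
  [0]=0x92  [1]=0x14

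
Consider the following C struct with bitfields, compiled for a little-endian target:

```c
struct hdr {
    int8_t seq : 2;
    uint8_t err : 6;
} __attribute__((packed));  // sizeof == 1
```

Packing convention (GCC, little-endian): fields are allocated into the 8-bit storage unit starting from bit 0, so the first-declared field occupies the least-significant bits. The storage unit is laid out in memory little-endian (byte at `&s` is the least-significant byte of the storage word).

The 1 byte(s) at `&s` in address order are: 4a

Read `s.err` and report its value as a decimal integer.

[0]=0x4a (little-endian) → word 0x4a
seq:2 @ bit 0 → (0x4a>>0)&0x3 = 0x2
err:6 @ bit 2 → (0x4a>>2)&0x3f = 0x12  ←

18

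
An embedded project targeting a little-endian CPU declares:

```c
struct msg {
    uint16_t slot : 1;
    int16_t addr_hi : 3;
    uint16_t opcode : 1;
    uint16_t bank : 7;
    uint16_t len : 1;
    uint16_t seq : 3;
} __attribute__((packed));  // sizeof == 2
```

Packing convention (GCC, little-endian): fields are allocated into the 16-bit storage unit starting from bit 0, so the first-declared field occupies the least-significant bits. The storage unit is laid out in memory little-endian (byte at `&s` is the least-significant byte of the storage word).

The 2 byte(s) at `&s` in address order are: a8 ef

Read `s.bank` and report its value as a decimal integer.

[0]=0xa8 [1]=0xef (little-endian) → word 0xefa8
slot [0+:1] = (word>>0) & 0x1 = 0
addr_hi [1+:3] = (word>>1) & 0x7 = 4
opcode [4+:1] = (word>>4) & 0x1 = 0
bank [5+:7] = (word>>5) & 0x7f = 125  ←
len [12+:1] = (word>>12) & 0x1 = 0
seq [13+:3] = (word>>13) & 0x7 = 7

125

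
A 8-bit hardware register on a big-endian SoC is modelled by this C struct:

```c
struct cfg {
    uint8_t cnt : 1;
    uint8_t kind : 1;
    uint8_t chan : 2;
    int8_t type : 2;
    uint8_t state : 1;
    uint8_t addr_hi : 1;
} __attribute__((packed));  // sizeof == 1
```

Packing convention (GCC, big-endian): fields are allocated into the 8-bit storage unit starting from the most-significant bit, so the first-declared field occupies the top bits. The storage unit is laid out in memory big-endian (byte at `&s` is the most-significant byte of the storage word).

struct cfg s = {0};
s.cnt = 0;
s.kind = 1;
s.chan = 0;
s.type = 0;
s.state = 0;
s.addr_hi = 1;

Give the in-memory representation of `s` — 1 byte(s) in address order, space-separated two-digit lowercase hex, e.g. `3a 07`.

[7+:1] cnt=0 & 0x1 = 0x0; word=0x00
[6+:1] kind=1 & 0x1 = 0x1; word=0x40
[4+:2] chan=0 & 0x3 = 0x0; word=0x40
[2+:2] type=0 & 0x3 = 0x0; word=0x40
[1+:1] state=0 & 0x1 = 0x0; word=0x40
[0+:1] addr_hi=1 & 0x1 = 0x1; word=0x41
word = 0x41 → big-endian bytes:
  [0]=0x41

41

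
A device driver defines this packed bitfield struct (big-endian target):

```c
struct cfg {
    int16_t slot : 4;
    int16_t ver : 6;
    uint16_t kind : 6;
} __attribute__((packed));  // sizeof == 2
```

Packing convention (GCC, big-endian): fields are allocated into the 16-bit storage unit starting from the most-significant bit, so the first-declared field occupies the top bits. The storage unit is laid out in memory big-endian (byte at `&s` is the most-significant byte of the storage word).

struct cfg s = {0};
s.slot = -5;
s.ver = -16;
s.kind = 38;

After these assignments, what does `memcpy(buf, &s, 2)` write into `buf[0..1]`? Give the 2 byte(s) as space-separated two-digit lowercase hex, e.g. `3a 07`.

[12+:4] slot=-5 & 0xf = 0xb; word=0xb000
[6+:6] ver=-16 & 0x3f = 0x30; word=0xbc00
[0+:6] kind=38 & 0x3f = 0x26; word=0xbc26
word = 0xbc26 → big-endian bytes:
  [0]=0xbc  [1]=0x26

bc 26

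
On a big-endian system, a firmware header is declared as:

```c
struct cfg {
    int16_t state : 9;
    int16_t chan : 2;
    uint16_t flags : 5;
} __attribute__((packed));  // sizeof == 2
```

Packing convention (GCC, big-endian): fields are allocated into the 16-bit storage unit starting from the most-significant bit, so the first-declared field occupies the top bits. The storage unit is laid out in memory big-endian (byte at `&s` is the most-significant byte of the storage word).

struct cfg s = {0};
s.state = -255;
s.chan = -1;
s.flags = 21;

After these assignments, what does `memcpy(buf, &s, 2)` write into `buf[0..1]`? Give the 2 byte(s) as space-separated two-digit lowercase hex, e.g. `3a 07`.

80 f5

[7+:9] state=-255 & 0x1ff = 0x101; word=0x8080
[5+:2] chan=-1 & 0x3 = 0x3; word=0x80e0
[0+:5] flags=21 & 0x1f = 0x15; word=0x80f5
word = 0x80f5 → big-endian bytes:
  [0]=0x80  [1]=0xf5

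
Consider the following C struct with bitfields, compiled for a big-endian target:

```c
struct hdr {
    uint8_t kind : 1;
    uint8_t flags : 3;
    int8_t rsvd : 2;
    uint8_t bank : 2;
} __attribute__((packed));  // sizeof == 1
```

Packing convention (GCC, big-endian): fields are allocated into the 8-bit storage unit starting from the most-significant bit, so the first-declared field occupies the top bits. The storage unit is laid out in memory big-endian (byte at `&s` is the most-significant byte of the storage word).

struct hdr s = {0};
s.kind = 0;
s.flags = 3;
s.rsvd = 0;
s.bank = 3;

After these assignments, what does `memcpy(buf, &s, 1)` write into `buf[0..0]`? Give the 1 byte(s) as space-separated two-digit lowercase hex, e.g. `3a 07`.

kind (1b) val=0 bits=0x0 at bit 7: 0x00
flags (3b) val=3 bits=0x3 at bit 4: 0x30
rsvd (2b) val=0 bits=0x0 at bit 2: 0x30
bank (2b) val=3 bits=0x3 at bit 0: 0x33
word = 0x33 → big-endian bytes:
  [0]=0x33

33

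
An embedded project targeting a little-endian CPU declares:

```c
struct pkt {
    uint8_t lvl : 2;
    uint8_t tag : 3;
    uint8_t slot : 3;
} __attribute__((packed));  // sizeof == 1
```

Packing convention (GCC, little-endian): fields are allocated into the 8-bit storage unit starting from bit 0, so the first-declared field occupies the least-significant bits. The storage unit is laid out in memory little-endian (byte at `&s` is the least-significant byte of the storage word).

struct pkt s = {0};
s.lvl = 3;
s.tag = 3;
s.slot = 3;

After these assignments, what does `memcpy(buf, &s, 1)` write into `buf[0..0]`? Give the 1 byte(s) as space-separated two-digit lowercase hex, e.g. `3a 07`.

[0+:2] lvl=3 & 0x3 = 0x3; word=0x03
[2+:3] tag=3 & 0x7 = 0x3; word=0x0f
[5+:3] slot=3 & 0x7 = 0x3; word=0x6f
word = 0x6f → little-endian bytes:
  [0]=0x6f

6f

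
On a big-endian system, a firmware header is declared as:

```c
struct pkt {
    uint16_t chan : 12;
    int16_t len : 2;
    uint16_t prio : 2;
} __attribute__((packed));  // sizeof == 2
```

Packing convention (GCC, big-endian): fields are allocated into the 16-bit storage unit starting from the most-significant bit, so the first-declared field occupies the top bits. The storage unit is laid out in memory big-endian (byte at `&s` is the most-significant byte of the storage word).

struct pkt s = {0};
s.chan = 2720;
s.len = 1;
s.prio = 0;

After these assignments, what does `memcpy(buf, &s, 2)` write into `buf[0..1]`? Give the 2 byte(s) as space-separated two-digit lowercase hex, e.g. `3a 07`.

aa 04

[4+:12] chan=2720 & 0xfff = 0xaa0; word=0xaa00
[2+:2] len=1 & 0x3 = 0x1; word=0xaa04
[0+:2] prio=0 & 0x3 = 0x0; word=0xaa04
word = 0xaa04 → big-endian bytes:
  [0]=0xaa  [1]=0x04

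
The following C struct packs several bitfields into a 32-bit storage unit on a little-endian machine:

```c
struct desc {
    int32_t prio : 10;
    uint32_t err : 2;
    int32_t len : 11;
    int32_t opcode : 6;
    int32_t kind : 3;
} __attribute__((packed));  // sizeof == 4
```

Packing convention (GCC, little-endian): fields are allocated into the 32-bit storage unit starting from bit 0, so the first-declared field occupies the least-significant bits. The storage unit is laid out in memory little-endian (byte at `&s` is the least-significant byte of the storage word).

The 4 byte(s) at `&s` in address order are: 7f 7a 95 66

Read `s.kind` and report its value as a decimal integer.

3

[0]=0x7f [1]=0x7a [2]=0x95 [3]=0x66 (little-endian) → word 0x66957a7f
prio:10 @ bit 0 → (0x66957a7f>>0)&0x3ff = 0x27f
err:2 @ bit 10 → (0x66957a7f>>10)&0x3 = 0x2
len:11 @ bit 12 → (0x66957a7f>>12)&0x7ff = 0x157
opcode:6 @ bit 23 → (0x66957a7f>>23)&0x3f = 0xd
kind:3 @ bit 29 → (0x66957a7f>>29)&0x7 = 0x3  ←
kind signed 3b, MSB=0: value = 3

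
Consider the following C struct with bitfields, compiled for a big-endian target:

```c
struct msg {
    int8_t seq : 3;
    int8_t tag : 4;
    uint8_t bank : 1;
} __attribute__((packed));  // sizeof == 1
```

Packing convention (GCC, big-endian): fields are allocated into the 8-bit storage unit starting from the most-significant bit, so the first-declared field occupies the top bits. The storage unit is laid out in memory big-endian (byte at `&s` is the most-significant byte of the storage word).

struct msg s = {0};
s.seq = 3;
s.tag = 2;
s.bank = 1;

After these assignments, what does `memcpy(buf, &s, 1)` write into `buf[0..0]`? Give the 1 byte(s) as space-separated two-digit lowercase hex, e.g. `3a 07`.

seq:3 = 3 → 0x3 << 5 → word 0x60
tag:4 = 2 → 0x2 << 1 → word 0x64
bank:1 = 1 → 0x1 << 0 → word 0x65
word = 0x65 → big-endian bytes:
  [0]=0x65

65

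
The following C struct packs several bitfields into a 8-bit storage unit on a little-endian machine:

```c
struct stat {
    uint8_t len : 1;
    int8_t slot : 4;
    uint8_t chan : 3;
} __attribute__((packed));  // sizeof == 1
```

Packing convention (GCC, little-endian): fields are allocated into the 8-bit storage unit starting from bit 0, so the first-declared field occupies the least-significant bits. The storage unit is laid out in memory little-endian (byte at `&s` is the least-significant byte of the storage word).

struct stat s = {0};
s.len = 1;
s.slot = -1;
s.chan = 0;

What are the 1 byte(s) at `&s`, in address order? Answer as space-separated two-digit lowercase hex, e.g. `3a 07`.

len (1b) val=1 bits=0x1 at bit 0: 0x01
slot (4b) val=-1 bits=0xf at bit 1: 0x1f
chan (3b) val=0 bits=0x0 at bit 5: 0x1f
word = 0x1f → little-endian bytes:
  [0]=0x1f

1f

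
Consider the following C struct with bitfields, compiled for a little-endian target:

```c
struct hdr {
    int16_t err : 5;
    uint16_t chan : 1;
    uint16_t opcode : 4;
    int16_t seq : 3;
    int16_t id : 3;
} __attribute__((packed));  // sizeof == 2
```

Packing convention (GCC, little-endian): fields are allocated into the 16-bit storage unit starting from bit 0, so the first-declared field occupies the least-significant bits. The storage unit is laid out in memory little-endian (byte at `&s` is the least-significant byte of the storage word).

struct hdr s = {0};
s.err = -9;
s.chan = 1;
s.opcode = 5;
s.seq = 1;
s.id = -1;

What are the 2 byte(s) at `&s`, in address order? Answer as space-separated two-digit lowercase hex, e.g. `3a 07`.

77 e5

err (5b) val=-9 bits=0x17 at bit 0: 0x0017
chan (1b) val=1 bits=0x1 at bit 5: 0x0037
opcode (4b) val=5 bits=0x5 at bit 6: 0x0177
seq (3b) val=1 bits=0x1 at bit 10: 0x0577
id (3b) val=-1 bits=0x7 at bit 13: 0xe577
word = 0xe577 → little-endian bytes:
  [0]=0x77  [1]=0xe5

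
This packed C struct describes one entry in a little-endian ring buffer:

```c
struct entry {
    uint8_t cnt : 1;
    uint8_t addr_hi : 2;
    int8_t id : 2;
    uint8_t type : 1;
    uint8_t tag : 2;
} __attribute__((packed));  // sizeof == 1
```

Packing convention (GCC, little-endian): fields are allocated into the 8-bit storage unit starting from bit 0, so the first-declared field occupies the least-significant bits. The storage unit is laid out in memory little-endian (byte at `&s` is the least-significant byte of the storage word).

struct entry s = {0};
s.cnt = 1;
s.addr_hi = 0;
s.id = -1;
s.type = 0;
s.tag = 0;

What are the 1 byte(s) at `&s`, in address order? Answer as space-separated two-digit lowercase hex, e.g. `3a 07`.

[0+:1] cnt=1 & 0x1 = 0x1; word=0x01
[1+:2] addr_hi=0 & 0x3 = 0x0; word=0x01
[3+:2] id=-1 & 0x3 = 0x3; word=0x19
[5+:1] type=0 & 0x1 = 0x0; word=0x19
[6+:2] tag=0 & 0x3 = 0x0; word=0x19
word = 0x19 → little-endian bytes:
  [0]=0x19

19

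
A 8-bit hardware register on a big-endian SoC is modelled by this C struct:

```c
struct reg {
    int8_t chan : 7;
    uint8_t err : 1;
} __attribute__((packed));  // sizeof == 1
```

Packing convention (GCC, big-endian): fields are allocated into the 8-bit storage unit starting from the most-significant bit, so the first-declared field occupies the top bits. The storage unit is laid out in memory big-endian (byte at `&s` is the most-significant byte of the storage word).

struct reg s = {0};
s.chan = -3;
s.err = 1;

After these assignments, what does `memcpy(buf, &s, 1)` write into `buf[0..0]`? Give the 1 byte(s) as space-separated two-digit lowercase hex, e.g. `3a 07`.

fb

chan (7b) val=-3 bits=0x7d at bit 1: 0xfa
err (1b) val=1 bits=0x1 at bit 0: 0xfb
word = 0xfb → big-endian bytes:
  [0]=0xfb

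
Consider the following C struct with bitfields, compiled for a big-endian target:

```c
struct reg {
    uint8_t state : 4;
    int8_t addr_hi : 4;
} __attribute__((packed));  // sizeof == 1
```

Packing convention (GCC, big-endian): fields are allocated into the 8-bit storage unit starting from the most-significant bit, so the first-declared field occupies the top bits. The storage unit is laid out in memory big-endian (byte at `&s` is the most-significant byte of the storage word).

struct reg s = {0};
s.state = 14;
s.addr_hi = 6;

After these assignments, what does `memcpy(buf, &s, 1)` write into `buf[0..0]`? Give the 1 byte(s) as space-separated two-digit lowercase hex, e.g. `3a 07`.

[4+:4] state=14 & 0xf = 0xe; word=0xe0
[0+:4] addr_hi=6 & 0xf = 0x6; word=0xe6
word = 0xe6 → big-endian bytes:
  [0]=0xe6

e6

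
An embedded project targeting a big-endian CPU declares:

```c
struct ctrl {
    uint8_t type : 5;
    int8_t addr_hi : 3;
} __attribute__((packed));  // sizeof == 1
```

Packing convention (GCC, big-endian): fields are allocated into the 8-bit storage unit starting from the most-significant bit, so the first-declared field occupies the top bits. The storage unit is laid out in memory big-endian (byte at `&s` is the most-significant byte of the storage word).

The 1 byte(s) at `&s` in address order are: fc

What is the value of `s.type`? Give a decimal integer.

31

[0]=0xfc (big-endian) → word 0xfc
type:5 @ bit 3 → (0xfc>>3)&0x1f = 0x1f  ←
addr_hi:3 @ bit 0 → (0xfc>>0)&0x7 = 0x4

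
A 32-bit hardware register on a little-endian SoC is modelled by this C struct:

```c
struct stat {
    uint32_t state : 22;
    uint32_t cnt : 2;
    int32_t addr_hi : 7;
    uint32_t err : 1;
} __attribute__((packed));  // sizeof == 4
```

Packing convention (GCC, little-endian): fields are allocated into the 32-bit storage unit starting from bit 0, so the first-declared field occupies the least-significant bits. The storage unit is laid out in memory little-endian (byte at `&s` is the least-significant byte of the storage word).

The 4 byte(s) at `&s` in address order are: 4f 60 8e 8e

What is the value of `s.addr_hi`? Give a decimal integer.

14

[0]=0x4f [1]=0x60 [2]=0x8e [3]=0x8e (little-endian) → word 0x8e8e604f
state:22 @ bit 0 → (0x8e8e604f>>0)&0x3fffff = 0xe604f
cnt:2 @ bit 22 → (0x8e8e604f>>22)&0x3 = 0x2
addr_hi:7 @ bit 24 → (0x8e8e604f>>24)&0x7f = 0xe  ←
err:1 @ bit 31 → (0x8e8e604f>>31)&0x1 = 0x1
addr_hi signed 7b, MSB=0: value = 14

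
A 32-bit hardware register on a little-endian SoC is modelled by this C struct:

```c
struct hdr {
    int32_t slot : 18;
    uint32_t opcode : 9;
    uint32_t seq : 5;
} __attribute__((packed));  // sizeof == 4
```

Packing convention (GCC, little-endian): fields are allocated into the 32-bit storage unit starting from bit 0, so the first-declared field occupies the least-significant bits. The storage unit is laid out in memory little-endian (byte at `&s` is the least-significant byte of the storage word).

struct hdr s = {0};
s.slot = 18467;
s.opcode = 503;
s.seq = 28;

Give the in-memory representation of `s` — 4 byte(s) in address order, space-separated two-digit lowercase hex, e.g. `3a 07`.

slot (18b) val=18467 bits=0x4823 at bit 0: 0x00004823
opcode (9b) val=503 bits=0x1f7 at bit 18: 0x07dc4823
seq (5b) val=28 bits=0x1c at bit 27: 0xe7dc4823
word = 0xe7dc4823 → little-endian bytes:
  [0]=0x23  [1]=0x48  [2]=0xdc  [3]=0xe7

23 48 dc e7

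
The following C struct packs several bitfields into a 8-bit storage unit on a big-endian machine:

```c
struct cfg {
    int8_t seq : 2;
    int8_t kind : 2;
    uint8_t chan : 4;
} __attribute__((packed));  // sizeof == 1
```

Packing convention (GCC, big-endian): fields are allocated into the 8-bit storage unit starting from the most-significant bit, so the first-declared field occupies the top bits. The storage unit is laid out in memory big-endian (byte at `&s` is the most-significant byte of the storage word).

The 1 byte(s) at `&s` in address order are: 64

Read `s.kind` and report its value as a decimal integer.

-2

[0]=0x64 (big-endian) → word 0x64
seq [6+:2] = (word>>6) & 0x3 = 1
kind [4+:2] = (word>>4) & 0x3 = 2  ←
chan [0+:4] = (word>>0) & 0xf = 4
kind signed 2b, MSB=1: 2 - 4 = -2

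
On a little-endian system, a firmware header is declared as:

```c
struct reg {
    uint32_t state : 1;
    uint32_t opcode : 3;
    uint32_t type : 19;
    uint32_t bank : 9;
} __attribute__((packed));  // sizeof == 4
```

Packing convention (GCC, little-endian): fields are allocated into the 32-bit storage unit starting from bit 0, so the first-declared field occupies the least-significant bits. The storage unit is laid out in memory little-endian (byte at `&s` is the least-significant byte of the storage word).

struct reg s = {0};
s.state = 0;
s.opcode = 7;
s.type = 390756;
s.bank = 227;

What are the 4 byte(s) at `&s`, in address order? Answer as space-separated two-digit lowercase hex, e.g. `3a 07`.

4e 66 df 71

state:1 = 0 → 0x0 << 0 → word 0x00000000
opcode:3 = 7 → 0x7 << 1 → word 0x0000000e
type:19 = 390756 → 0x5f664 << 4 → word 0x005f664e
bank:9 = 227 → 0xe3 << 23 → word 0x71df664e
word = 0x71df664e → little-endian bytes:
  [0]=0x4e  [1]=0x66  [2]=0xdf  [3]=0x71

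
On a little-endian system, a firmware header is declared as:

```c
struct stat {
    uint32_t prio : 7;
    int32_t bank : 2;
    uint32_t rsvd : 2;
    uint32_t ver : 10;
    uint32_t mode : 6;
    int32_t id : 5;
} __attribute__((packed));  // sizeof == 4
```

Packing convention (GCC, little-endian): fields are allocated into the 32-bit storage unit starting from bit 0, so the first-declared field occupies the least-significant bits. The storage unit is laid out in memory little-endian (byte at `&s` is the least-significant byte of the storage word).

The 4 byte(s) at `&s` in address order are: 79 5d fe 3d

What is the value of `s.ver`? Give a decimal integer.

971

[0]=0x79 [1]=0x5d [2]=0xfe [3]=0x3d (little-endian) → word 0x3dfe5d79
prio [0+:7] = (word>>0) & 0x7f = 121
bank [7+:2] = (word>>7) & 0x3 = 2
rsvd [9+:2] = (word>>9) & 0x3 = 2
ver [11+:10] = (word>>11) & 0x3ff = 971  ←
mode [21+:6] = (word>>21) & 0x3f = 47
id [27+:5] = (word>>27) & 0x1f = 7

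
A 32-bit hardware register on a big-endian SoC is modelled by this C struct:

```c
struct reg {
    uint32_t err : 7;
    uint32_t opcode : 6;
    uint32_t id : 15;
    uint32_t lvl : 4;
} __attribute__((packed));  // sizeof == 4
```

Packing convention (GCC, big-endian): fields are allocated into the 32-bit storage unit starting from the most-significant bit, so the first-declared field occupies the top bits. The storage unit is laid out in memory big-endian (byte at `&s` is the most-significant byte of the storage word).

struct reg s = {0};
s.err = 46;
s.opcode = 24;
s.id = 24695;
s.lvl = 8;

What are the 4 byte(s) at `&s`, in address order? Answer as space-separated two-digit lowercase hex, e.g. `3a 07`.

[25+:7] err=46 & 0x7f = 0x2e; word=0x5c000000
[19+:6] opcode=24 & 0x3f = 0x18; word=0x5cc00000
[4+:15] id=24695 & 0x7fff = 0x6077; word=0x5cc60770
[0+:4] lvl=8 & 0xf = 0x8; word=0x5cc60778
word = 0x5cc60778 → big-endian bytes:
  [0]=0x5c  [1]=0xc6  [2]=0x07  [3]=0x78

5c c6 07 78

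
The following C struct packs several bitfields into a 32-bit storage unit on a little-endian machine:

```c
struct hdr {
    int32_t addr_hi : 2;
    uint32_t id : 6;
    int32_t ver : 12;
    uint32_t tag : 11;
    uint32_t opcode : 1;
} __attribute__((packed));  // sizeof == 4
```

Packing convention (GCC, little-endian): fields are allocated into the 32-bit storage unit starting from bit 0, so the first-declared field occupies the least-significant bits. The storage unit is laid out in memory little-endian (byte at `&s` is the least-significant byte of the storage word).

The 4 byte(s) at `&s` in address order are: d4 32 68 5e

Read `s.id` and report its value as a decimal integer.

[0]=0xd4 [1]=0x32 [2]=0x68 [3]=0x5e (little-endian) → word 0x5e6832d4
addr_hi [0+:2] = (word>>0) & 0x3 = 0
id [2+:6] = (word>>2) & 0x3f = 53  ←
ver [8+:12] = (word>>8) & 0xfff = 2098
tag [20+:11] = (word>>20) & 0x7ff = 1510
opcode [31+:1] = (word>>31) & 0x1 = 0

53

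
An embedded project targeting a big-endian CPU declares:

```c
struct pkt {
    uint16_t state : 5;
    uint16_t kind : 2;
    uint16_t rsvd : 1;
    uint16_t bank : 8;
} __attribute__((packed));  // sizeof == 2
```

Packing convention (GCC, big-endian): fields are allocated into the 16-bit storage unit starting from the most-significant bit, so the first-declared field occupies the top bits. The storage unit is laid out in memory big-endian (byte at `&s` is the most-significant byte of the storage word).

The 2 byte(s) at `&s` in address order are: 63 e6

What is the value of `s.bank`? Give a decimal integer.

230

[0]=0x63 [1]=0xe6 (big-endian) → word 0x63e6
state [11+:5] = (word>>11) & 0x1f = 12
kind [9+:2] = (word>>9) & 0x3 = 1
rsvd [8+:1] = (word>>8) & 0x1 = 1
bank [0+:8] = (word>>0) & 0xff = 230  ←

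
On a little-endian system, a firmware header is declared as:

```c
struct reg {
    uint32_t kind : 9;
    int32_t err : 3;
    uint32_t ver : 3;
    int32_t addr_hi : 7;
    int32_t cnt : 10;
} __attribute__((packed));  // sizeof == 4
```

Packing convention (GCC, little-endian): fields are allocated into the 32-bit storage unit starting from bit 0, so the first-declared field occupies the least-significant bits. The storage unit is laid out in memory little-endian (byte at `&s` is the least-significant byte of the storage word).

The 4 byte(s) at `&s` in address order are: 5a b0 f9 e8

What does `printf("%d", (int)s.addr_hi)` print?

[0]=0x5a [1]=0xb0 [2]=0xf9 [3]=0xe8 (little-endian) → word 0xe8f9b05a
kind:9 @ bit 0 → (0xe8f9b05a>>0)&0x1ff = 0x5a
err:3 @ bit 9 → (0xe8f9b05a>>9)&0x7 = 0x0
ver:3 @ bit 12 → (0xe8f9b05a>>12)&0x7 = 0x3
addr_hi:7 @ bit 15 → (0xe8f9b05a>>15)&0x7f = 0x73  ←
cnt:10 @ bit 22 → (0xe8f9b05a>>22)&0x3ff = 0x3a3
addr_hi signed 7b, MSB=1: 115 - 128 = -13

-13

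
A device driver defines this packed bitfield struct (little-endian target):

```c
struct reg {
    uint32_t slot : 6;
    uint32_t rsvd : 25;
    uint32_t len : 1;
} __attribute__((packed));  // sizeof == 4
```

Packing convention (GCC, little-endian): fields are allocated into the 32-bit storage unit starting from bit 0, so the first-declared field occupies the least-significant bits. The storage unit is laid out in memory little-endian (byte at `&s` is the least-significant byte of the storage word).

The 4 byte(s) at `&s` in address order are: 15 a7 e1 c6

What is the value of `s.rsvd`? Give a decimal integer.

18581148

[0]=0x15 [1]=0xa7 [2]=0xe1 [3]=0xc6 (little-endian) → word 0xc6e1a715
slot:6 @ bit 0 → (0xc6e1a715>>0)&0x3f = 0x15
rsvd:25 @ bit 6 → (0xc6e1a715>>6)&0x1ffffff = 0x11b869c  ←
len:1 @ bit 31 → (0xc6e1a715>>31)&0x1 = 0x1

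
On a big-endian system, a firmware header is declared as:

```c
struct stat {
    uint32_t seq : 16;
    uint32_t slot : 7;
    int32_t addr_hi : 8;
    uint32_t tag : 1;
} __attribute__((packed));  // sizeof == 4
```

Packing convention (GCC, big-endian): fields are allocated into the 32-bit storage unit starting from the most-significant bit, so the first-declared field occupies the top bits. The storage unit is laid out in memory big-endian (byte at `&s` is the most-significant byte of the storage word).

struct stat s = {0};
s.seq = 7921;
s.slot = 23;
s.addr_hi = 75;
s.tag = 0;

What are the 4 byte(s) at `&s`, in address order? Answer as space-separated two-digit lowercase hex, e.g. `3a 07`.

1e f1 2e 96

seq (16b) val=7921 bits=0x1ef1 at bit 16: 0x1ef10000
slot (7b) val=23 bits=0x17 at bit 9: 0x1ef12e00
addr_hi (8b) val=75 bits=0x4b at bit 1: 0x1ef12e96
tag (1b) val=0 bits=0x0 at bit 0: 0x1ef12e96
word = 0x1ef12e96 → big-endian bytes:
  [0]=0x1e  [1]=0xf1  [2]=0x2e  [3]=0x96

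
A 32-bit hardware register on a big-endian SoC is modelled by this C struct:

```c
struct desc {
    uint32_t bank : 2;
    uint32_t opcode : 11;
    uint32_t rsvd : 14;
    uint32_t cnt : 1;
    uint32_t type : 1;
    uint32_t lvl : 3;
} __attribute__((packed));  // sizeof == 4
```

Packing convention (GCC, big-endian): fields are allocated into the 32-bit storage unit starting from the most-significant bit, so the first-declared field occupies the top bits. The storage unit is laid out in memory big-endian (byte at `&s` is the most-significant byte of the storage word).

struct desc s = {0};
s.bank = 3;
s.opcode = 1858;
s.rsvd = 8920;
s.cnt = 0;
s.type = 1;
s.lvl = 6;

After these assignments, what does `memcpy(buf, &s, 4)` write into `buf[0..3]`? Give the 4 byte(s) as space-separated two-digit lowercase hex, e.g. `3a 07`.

fa 14 5b 0e

[30+:2] bank=3 & 0x3 = 0x3; word=0xc0000000
[19+:11] opcode=1858 & 0x7ff = 0x742; word=0xfa100000
[5+:14] rsvd=8920 & 0x3fff = 0x22d8; word=0xfa145b00
[4+:1] cnt=0 & 0x1 = 0x0; word=0xfa145b00
[3+:1] type=1 & 0x1 = 0x1; word=0xfa145b08
[0+:3] lvl=6 & 0x7 = 0x6; word=0xfa145b0e
word = 0xfa145b0e → big-endian bytes:
  [0]=0xfa  [1]=0x14  [2]=0x5b  [3]=0x0e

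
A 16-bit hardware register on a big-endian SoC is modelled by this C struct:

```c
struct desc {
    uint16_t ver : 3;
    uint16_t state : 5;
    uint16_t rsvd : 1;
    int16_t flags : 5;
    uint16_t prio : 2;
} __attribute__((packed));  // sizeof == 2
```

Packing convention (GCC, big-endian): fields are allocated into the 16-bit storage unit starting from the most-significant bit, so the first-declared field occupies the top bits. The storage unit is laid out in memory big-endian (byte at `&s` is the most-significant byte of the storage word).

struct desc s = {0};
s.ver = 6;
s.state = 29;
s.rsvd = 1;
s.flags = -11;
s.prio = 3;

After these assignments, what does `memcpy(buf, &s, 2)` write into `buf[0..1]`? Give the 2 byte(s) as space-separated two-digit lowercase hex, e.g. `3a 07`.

dd d7

[13+:3] ver=6 & 0x7 = 0x6; word=0xc000
[8+:5] state=29 & 0x1f = 0x1d; word=0xdd00
[7+:1] rsvd=1 & 0x1 = 0x1; word=0xdd80
[2+:5] flags=-11 & 0x1f = 0x15; word=0xddd4
[0+:2] prio=3 & 0x3 = 0x3; word=0xddd7
word = 0xddd7 → big-endian bytes:
  [0]=0xdd  [1]=0xd7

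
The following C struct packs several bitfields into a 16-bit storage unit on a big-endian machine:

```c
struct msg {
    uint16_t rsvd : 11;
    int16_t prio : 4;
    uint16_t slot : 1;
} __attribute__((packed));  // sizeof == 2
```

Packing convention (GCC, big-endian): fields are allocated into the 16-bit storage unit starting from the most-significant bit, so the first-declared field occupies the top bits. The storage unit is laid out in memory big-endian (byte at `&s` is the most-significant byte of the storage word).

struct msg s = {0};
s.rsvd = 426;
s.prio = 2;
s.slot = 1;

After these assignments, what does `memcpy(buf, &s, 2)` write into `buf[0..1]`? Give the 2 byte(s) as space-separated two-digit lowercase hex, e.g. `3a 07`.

[5+:11] rsvd=426 & 0x7ff = 0x1aa; word=0x3540
[1+:4] prio=2 & 0xf = 0x2; word=0x3544
[0+:1] slot=1 & 0x1 = 0x1; word=0x3545
word = 0x3545 → big-endian bytes:
  [0]=0x35  [1]=0x45

35 45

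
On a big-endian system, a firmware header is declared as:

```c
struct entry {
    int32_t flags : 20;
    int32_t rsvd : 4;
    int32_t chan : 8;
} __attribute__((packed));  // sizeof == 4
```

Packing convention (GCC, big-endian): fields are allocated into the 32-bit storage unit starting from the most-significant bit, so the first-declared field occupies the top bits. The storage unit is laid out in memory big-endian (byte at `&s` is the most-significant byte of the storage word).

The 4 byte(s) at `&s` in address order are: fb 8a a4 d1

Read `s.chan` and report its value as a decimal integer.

-47

[0]=0xfb [1]=0x8a [2]=0xa4 [3]=0xd1 (big-endian) → word 0xfb8aa4d1
flags:20 @ bit 12 → (0xfb8aa4d1>>12)&0xfffff = 0xfb8aa
rsvd:4 @ bit 8 → (0xfb8aa4d1>>8)&0xf = 0x4
chan:8 @ bit 0 → (0xfb8aa4d1>>0)&0xff = 0xd1  ←
chan signed 8b, MSB=1: 209 - 256 = -47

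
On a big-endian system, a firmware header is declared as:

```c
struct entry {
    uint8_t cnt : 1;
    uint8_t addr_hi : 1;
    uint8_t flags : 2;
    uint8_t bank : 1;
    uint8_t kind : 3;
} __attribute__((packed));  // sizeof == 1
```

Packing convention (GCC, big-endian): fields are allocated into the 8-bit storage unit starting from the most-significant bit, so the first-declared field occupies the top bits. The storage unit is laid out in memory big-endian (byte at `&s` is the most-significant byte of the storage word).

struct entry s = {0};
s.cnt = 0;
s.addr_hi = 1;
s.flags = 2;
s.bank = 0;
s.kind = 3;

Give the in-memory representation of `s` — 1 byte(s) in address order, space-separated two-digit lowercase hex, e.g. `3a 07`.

63

[7+:1] cnt=0 & 0x1 = 0x0; word=0x00
[6+:1] addr_hi=1 & 0x1 = 0x1; word=0x40
[4+:2] flags=2 & 0x3 = 0x2; word=0x60
[3+:1] bank=0 & 0x1 = 0x0; word=0x60
[0+:3] kind=3 & 0x7 = 0x3; word=0x63
word = 0x63 → big-endian bytes:
  [0]=0x63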